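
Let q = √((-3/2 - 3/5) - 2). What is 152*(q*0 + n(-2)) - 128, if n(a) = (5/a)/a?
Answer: 62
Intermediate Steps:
n(a) = 5/a²
q = I*√410/10 (q = √((-3*½ - 3*⅕) - 2) = √((-3/2 - ⅗) - 2) = √(-21/10 - 2) = √(-41/10) = I*√410/10 ≈ 2.0248*I)
152*(q*0 + n(-2)) - 128 = 152*((I*√410/10)*0 + 5/(-2)²) - 128 = 152*(0 + 5*(¼)) - 128 = 152*(0 + 5/4) - 128 = 152*(5/4) - 128 = 190 - 128 = 62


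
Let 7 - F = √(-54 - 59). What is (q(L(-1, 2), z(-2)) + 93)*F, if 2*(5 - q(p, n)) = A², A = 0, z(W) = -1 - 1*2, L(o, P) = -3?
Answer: 686 - 98*I*√113 ≈ 686.0 - 1041.8*I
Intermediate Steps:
z(W) = -3 (z(W) = -1 - 2 = -3)
F = 7 - I*√113 (F = 7 - √(-54 - 59) = 7 - √(-113) = 7 - I*√113 ≈ 7.0 - 10.63*I)
q(p, n) = 5 (q(p, n) = 5 - ½*0² = 5 - ½*0 = 5 + 0 = 5)
(q(L(-1, 2), z(-2)) + 93)*F = (5 + 93)*(7 - I*√113) = 98*(7 - I*√113) = 686 - 98*I*√113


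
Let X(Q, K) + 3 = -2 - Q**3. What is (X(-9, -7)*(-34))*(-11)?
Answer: 270776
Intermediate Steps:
X(Q, K) = -5 - Q**3 (X(Q, K) = -3 + (-2 - Q**3) = -5 - Q**3)
(X(-9, -7)*(-34))*(-11) = ((-5 - 1*(-9)**3)*(-34))*(-11) = ((-5 - 1*(-729))*(-34))*(-11) = ((-5 + 729)*(-34))*(-11) = (724*(-34))*(-11) = -24616*(-11) = 270776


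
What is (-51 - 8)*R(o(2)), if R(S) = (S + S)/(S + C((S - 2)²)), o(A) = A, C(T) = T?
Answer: -118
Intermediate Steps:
R(S) = 2*S/(S + (-2 + S)²) (R(S) = (S + S)/(S + (S - 2)²) = (2*S)/(S + (-2 + S)²) = 2*S/(S + (-2 + S)²))
(-51 - 8)*R(o(2)) = (-51 - 8)*(2*2/(2 + (-2 + 2)²)) = -118*2/(2 + 0²) = -118*2/(2 + 0) = -118*2/2 = -59*2 = -118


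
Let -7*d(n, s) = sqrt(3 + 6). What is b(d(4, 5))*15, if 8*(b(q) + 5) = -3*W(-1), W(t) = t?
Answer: -555/8 ≈ -69.375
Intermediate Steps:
d(n, s) = -3/7 (d(n, s) = -sqrt(3 + 6)/7 = -sqrt(9)/7 = -1/7*3 = -3/7)
b(q) = -37/8 (b(q) = -5 + (-3*(-1))/8 = -5 + (1/8)*3 = -5 + 3/8 = -37/8)
b(d(4, 5))*15 = -37/8*15 = -555/8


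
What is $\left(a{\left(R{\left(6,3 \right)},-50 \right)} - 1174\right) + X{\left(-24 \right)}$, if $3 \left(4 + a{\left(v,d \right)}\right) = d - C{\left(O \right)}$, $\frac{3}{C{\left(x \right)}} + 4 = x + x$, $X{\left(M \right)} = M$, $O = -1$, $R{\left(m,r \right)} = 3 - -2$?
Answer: $- \frac{2437}{2} \approx -1218.5$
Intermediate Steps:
$R{\left(m,r \right)} = 5$ ($R{\left(m,r \right)} = 3 + 2 = 5$)
$C{\left(x \right)} = \frac{3}{-4 + 2 x}$ ($C{\left(x \right)} = \frac{3}{-4 + \left(x + x\right)} = \frac{3}{-4 + 2 x}$)
$a{\left(v,d \right)} = - \frac{23}{6} + \frac{d}{3}$ ($a{\left(v,d \right)} = -4 + \frac{d - \frac{3}{2 \left(-2 - 1\right)}}{3} = -4 + \frac{d - \frac{3}{2 \left(-3\right)}}{3} = -4 + \frac{d - \frac{3}{2} \left(- \frac{1}{3}\right)}{3} = -4 + \frac{d - - \frac{1}{2}}{3} = -4 + \frac{d + \frac{1}{2}}{3} = -4 + \frac{\frac{1}{2} + d}{3} = -4 + \left(\frac{1}{6} + \frac{d}{3}\right) = - \frac{23}{6} + \frac{d}{3}$)
$\left(a{\left(R{\left(6,3 \right)},-50 \right)} - 1174\right) + X{\left(-24 \right)} = \left(\left(- \frac{23}{6} + \frac{1}{3} \left(-50\right)\right) - 1174\right) - 24 = \left(\left(- \frac{23}{6} - \frac{50}{3}\right) - 1174\right) - 24 = \left(- \frac{41}{2} - 1174\right) - 24 = - \frac{2389}{2} - 24 = - \frac{2437}{2}$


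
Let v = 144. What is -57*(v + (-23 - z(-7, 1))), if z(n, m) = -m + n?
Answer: -7353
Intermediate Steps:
z(n, m) = n - m
-57*(v + (-23 - z(-7, 1))) = -57*(144 + (-23 - (-7 - 1*1))) = -57*(144 + (-23 - (-7 - 1))) = -57*(144 + (-23 - 1*(-8))) = -57*(144 + (-23 + 8)) = -57*(144 - 15) = -57*129 = -7353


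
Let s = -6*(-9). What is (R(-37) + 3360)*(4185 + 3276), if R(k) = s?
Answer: 25471854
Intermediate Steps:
s = 54
R(k) = 54
(R(-37) + 3360)*(4185 + 3276) = (54 + 3360)*(4185 + 3276) = 3414*7461 = 25471854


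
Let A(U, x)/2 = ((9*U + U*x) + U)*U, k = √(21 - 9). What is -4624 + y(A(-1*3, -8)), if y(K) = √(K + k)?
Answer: -4624 + √(36 + 2*√3) ≈ -4617.7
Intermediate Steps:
k = 2*√3 (k = √12 = 2*√3 ≈ 3.4641)
A(U, x) = 2*U*(10*U + U*x) (A(U, x) = 2*(((9*U + U*x) + U)*U) = 2*((10*U + U*x)*U) = 2*(U*(10*U + U*x)) = 2*U*(10*U + U*x))
y(K) = √(K + 2*√3)
-4624 + y(A(-1*3, -8)) = -4624 + √(2*(-1*3)²*(10 - 8) + 2*√3) = -4624 + √(2*(-3)²*2 + 2*√3) = -4624 + √(2*9*2 + 2*√3) = -4624 + √(36 + 2*√3)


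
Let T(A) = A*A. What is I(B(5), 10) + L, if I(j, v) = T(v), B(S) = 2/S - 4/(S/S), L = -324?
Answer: -224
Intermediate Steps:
B(S) = -4 + 2/S (B(S) = 2/S - 4/1 = 2/S - 4*1 = 2/S - 4 = -4 + 2/S)
T(A) = A**2
I(j, v) = v**2
I(B(5), 10) + L = 10**2 - 324 = 100 - 324 = -224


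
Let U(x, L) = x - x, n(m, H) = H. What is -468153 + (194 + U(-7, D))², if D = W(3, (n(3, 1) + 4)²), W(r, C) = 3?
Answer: -430517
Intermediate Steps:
D = 3
U(x, L) = 0
-468153 + (194 + U(-7, D))² = -468153 + (194 + 0)² = -468153 + 194² = -468153 + 37636 = -430517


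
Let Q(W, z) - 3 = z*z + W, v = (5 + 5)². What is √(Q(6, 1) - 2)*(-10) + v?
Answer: 100 - 20*√2 ≈ 71.716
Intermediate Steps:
v = 100 (v = 10² = 100)
Q(W, z) = 3 + W + z² (Q(W, z) = 3 + (z*z + W) = 3 + (z² + W) = 3 + (W + z²) = 3 + W + z²)
√(Q(6, 1) - 2)*(-10) + v = √((3 + 6 + 1²) - 2)*(-10) + 100 = √((3 + 6 + 1) - 2)*(-10) + 100 = √(10 - 2)*(-10) + 100 = √8*(-10) + 100 = (2*√2)*(-10) + 100 = -20*√2 + 100 = 100 - 20*√2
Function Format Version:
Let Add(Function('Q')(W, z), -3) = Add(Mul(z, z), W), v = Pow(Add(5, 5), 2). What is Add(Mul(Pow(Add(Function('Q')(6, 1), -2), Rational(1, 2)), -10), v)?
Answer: Add(100, Mul(-20, Pow(2, Rational(1, 2)))) ≈ 71.716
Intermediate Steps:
v = 100 (v = Pow(10, 2) = 100)
Function('Q')(W, z) = Add(3, W, Pow(z, 2)) (Function('Q')(W, z) = Add(3, Add(Mul(z, z), W)) = Add(3, Add(Pow(z, 2), W)) = Add(3, Add(W, Pow(z, 2))) = Add(3, W, Pow(z, 2)))
Add(Mul(Pow(Add(Function('Q')(6, 1), -2), Rational(1, 2)), -10), v) = Add(Mul(Pow(Add(Add(3, 6, Pow(1, 2)), -2), Rational(1, 2)), -10), 100) = Add(Mul(Pow(Add(Add(3, 6, 1), -2), Rational(1, 2)), -10), 100) = Add(Mul(Pow(Add(10, -2), Rational(1, 2)), -10), 100) = Add(Mul(Pow(8, Rational(1, 2)), -10), 100) = Add(Mul(Mul(2, Pow(2, Rational(1, 2))), -10), 100) = Add(Mul(-20, Pow(2, Rational(1, 2))), 100) = Add(100, Mul(-20, Pow(2, Rational(1, 2))))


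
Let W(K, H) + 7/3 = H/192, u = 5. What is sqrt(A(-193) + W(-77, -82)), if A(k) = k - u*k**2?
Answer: I*sqrt(107389878)/24 ≈ 431.79*I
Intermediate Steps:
W(K, H) = -7/3 + H/192
A(k) = k - 5*k**2
sqrt(A(-193) + W(-77, -82)) = sqrt(-193*(1 - 5*(-193)) + (-7/3 + (1/192)*(-82))) = sqrt(-193*(1 + 965) + (-7/3 - 41/96)) = sqrt(-193*966 - 265/96) = sqrt(-186438 - 265/96) = sqrt(-17898313/96) = I*sqrt(107389878)/24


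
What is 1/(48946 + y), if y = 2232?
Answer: 1/51178 ≈ 1.9540e-5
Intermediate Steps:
1/(48946 + y) = 1/(48946 + 2232) = 1/51178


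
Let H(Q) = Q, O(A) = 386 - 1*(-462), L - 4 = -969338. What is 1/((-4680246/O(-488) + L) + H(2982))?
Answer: -424/412073371 ≈ -1.0289e-6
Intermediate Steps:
L = -969334 (L = 4 - 969338 = -969334)
O(A) = 848 (O(A) = 386 + 462 = 848)
1/((-4680246/O(-488) + L) + H(2982)) = 1/((-4680246/848 - 969334) + 2982) = 1/((-4680246*1/848 - 969334) + 2982) = 1/((-2340123/424 - 969334) + 2982) = 1/(-413337739/424 + 2982) = 1/(-412073371/424) = -424/412073371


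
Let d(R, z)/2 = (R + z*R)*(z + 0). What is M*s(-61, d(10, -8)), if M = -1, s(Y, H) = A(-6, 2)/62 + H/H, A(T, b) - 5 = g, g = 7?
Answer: -37/31 ≈ -1.1935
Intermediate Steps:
A(T, b) = 12 (A(T, b) = 5 + 7 = 12)
d(R, z) = 2*z*(R + R*z) (d(R, z) = 2*((R + z*R)*(z + 0)) = 2*((R + R*z)*z) = 2*(z*(R + R*z)) = 2*z*(R + R*z))
s(Y, H) = 37/31 (s(Y, H) = 12/62 + H/H = 12*(1/62) + 1 = 6/31 + 1 = 37/31)
M*s(-61, d(10, -8)) = -1*37/31 = -37/31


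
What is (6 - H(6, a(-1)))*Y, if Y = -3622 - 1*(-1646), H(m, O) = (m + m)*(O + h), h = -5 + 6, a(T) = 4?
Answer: 106704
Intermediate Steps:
h = 1
H(m, O) = 2*m*(1 + O) (H(m, O) = (m + m)*(O + 1) = (2*m)*(1 + O) = 2*m*(1 + O))
Y = -1976 (Y = -3622 + 1646 = -1976)
(6 - H(6, a(-1)))*Y = (6 - 2*6*(1 + 4))*(-1976) = (6 - 2*6*5)*(-1976) = (6 - 1*60)*(-1976) = (6 - 60)*(-1976) = -54*(-1976) = 106704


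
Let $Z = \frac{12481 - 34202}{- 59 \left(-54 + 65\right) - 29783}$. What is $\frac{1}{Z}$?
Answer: $\frac{30432}{21721} \approx 1.401$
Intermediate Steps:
$Z = \frac{21721}{30432}$ ($Z = - \frac{21721}{\left(-59\right) 11 - 29783} = - \frac{21721}{-649 - 29783} = - \frac{21721}{-30432} = \left(-21721\right) \left(- \frac{1}{30432}\right) = \frac{21721}{30432} \approx 0.71376$)
$\frac{1}{Z} = \frac{1}{\frac{21721}{30432}} = \frac{30432}{21721}$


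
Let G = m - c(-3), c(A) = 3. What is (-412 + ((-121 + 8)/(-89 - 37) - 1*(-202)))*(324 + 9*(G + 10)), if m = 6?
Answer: -184429/2 ≈ -92215.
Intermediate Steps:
G = 3 (G = 6 - 1*3 = 6 - 3 = 3)
(-412 + ((-121 + 8)/(-89 - 37) - 1*(-202)))*(324 + 9*(G + 10)) = (-412 + ((-121 + 8)/(-89 - 37) - 1*(-202)))*(324 + 9*(3 + 10)) = (-412 + (-113/(-126) + 202))*(324 + 9*13) = (-412 + (-113*(-1/126) + 202))*(324 + 117) = (-412 + (113/126 + 202))*441 = (-412 + 25565/126)*441 = -26347/126*441 = -184429/2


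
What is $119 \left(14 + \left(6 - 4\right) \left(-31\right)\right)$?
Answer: $-5712$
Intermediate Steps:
$119 \left(14 + \left(6 - 4\right) \left(-31\right)\right) = 119 \left(14 + 2 \left(-31\right)\right) = 119 \left(14 - 62\right) = 119 \left(-48\right) = -5712$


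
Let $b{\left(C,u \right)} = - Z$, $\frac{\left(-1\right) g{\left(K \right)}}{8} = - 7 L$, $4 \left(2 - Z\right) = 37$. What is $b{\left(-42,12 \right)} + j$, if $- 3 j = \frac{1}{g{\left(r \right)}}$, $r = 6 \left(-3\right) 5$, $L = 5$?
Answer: $\frac{6089}{840} \approx 7.2488$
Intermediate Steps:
$Z = - \frac{29}{4}$ ($Z = 2 - \frac{37}{4} = - \frac{29}{4} \approx -7.25$)
$r = -90$ ($r = \left(-18\right) 5 = -90$)
$g{\left(K \right)} = 280$ ($g{\left(K \right)} = - 8 \left(\left(-7\right) 5\right) = \left(-8\right) \left(-35\right) = 280$)
$j = - \frac{1}{840}$ ($j = - \frac{1}{3 \cdot 280} = \left(- \frac{1}{3}\right) \frac{1}{280} = - \frac{1}{840} \approx -0.0011905$)
$b{\left(C,u \right)} = \frac{29}{4}$ ($b{\left(C,u \right)} = \left(-1\right) \left(- \frac{29}{4}\right) = \frac{29}{4}$)
$b{\left(-42,12 \right)} + j = \frac{29}{4} - \frac{1}{840} = \frac{6089}{840}$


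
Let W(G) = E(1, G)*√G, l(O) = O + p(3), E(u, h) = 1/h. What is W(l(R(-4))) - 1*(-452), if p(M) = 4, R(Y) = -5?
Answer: 452 - I ≈ 452.0 - 1.0*I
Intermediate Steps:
l(O) = 4 + O (l(O) = O + 4 = 4 + O)
W(G) = G^(-½) (W(G) = √G/G = G^(-½))
W(l(R(-4))) - 1*(-452) = (4 - 5)^(-½) - 1*(-452) = (-1)^(-½) + 452 = -I + 452 = 452 - I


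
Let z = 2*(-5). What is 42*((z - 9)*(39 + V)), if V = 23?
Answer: -49476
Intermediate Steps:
z = -10
42*((z - 9)*(39 + V)) = 42*((-10 - 9)*(39 + 23)) = 42*(-19*62) = 42*(-1178) = -49476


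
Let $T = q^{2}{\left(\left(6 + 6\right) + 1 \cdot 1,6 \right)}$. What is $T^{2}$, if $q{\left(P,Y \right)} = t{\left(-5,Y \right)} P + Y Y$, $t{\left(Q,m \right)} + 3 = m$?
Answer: $31640625$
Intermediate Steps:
$t{\left(Q,m \right)} = -3 + m$
$q{\left(P,Y \right)} = Y^{2} + P \left(-3 + Y\right)$ ($q{\left(P,Y \right)} = \left(-3 + Y\right) P + Y Y = P \left(-3 + Y\right) + Y^{2} = Y^{2} + P \left(-3 + Y\right)$)
$T = 5625$ ($T = \left(6^{2} + \left(\left(6 + 6\right) + 1 \cdot 1\right) \left(-3 + 6\right)\right)^{2} = \left(36 + \left(12 + 1\right) 3\right)^{2} = \left(36 + 13 \cdot 3\right)^{2} = \left(36 + 39\right)^{2} = 75^{2} = 5625$)
$T^{2} = 5625^{2} = 31640625$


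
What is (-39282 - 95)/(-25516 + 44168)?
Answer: -39377/18652 ≈ -2.1111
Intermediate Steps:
(-39282 - 95)/(-25516 + 44168) = -39377/18652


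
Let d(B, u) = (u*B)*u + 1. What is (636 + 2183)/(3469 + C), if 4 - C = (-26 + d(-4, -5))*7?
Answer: 2819/4348 ≈ 0.64834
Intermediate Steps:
d(B, u) = 1 + B*u² (d(B, u) = (B*u)*u + 1 = B*u² + 1 = 1 + B*u²)
C = 879 (C = 4 - (-26 + (1 - 4*(-5)²))*7 = 4 - (-26 + (1 - 4*25))*7 = 4 - (-26 + (1 - 100))*7 = 4 - (-26 - 99)*7 = 4 - (-125)*7 = 4 - 1*(-875) = 4 + 875 = 879)
(636 + 2183)/(3469 + C) = (636 + 2183)/(3469 + 879) = 2819/4348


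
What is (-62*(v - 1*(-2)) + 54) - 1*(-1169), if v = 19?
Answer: -79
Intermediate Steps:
(-62*(v - 1*(-2)) + 54) - 1*(-1169) = (-62*(19 - 1*(-2)) + 54) - 1*(-1169) = (-62*(19 + 2) + 54) + 1169 = (-62*21 + 54) + 1169 = (-1302 + 54) + 1169 = -1248 + 1169 = -79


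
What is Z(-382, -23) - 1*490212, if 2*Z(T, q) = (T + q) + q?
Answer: -490426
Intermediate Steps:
Z(T, q) = q + T/2 (Z(T, q) = ((T + q) + q)/2 = (T + 2*q)/2 = q + T/2)
Z(-382, -23) - 1*490212 = (-23 + (½)*(-382)) - 1*490212 = (-23 - 191) - 490212 = -214 - 490212 = -490426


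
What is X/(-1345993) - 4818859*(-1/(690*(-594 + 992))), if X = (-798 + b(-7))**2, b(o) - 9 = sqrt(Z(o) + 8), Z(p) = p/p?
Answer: 6316491344467/369636597660 ≈ 17.088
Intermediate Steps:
Z(p) = 1
b(o) = 12 (b(o) = 9 + sqrt(1 + 8) = 9 + sqrt(9) = 9 + 3 = 12)
X = 617796 (X = (-798 + 12)**2 = (-786)**2 = 617796)
X/(-1345993) - 4818859*(-1/(690*(-594 + 992))) = 617796/(-1345993) - 4818859*(-1/(690*(-594 + 992))) = 617796*(-1/1345993) - 4818859/(398*(-690)) = -617796/1345993 - 4818859/(-274620) = -617796/1345993 - 4818859*(-1/274620) = -617796/1345993 + 4818859/274620 = 6316491344467/369636597660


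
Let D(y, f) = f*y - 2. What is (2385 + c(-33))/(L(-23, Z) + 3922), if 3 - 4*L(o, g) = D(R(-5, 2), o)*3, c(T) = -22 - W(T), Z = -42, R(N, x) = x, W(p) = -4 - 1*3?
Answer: 1896/3167 ≈ 0.59867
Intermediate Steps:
W(p) = -7 (W(p) = -4 - 3 = -7)
D(y, f) = -2 + f*y
c(T) = -15 (c(T) = -22 - 1*(-7) = -22 + 7 = -15)
L(o, g) = 9/4 - 3*o/2 (L(o, g) = ¾ - (-2 + o*2)*3/4 = ¾ - (-2 + 2*o)*3/4 = ¾ - (-6 + 6*o)/4 = ¾ + (3/2 - 3*o/2) = 9/4 - 3*o/2)
(2385 + c(-33))/(L(-23, Z) + 3922) = (2385 - 15)/((9/4 - 3/2*(-23)) + 3922) = 2370/((9/4 + 69/2) + 3922) = 2370/(147/4 + 3922) = 2370/(15835/4) = 2370*(4/15835) = 1896/3167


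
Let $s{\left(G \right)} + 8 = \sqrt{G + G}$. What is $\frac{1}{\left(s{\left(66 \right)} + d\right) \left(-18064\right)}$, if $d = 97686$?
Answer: $- \frac{48839}{86174235697664} + \frac{\sqrt{33}}{86174235697664} \approx -5.6668 \cdot 10^{-10}$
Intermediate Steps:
$s{\left(G \right)} = -8 + \sqrt{2} \sqrt{G}$ ($s{\left(G \right)} = -8 + \sqrt{G + G} = -8 + \sqrt{2 G} = -8 + \sqrt{2} \sqrt{G}$)
$\frac{1}{\left(s{\left(66 \right)} + d\right) \left(-18064\right)} = \frac{1}{\left(\left(-8 + \sqrt{2} \sqrt{66}\right) + 97686\right) \left(-18064\right)} = \frac{1}{\left(-8 + 2 \sqrt{33}\right) + 97686} \left(- \frac{1}{18064}\right) = \frac{1}{97678 + 2 \sqrt{33}} \left(- \frac{1}{18064}\right) = - \frac{1}{18064 \left(97678 + 2 \sqrt{33}\right)}$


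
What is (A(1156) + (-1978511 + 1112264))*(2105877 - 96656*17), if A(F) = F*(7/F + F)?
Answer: 217525171600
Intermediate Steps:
A(F) = F*(F + 7/F)
(A(1156) + (-1978511 + 1112264))*(2105877 - 96656*17) = ((7 + 1156²) + (-1978511 + 1112264))*(2105877 - 96656*17) = ((7 + 1336336) - 866247)*(2105877 - 1643152) = (1336343 - 866247)*462725 = 470096*462725 = 217525171600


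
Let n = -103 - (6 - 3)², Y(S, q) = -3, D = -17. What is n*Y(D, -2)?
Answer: 336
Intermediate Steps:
n = -112 (n = -103 - 1*3² = -103 - 1*9 = -103 - 9 = -112)
n*Y(D, -2) = -112*(-3) = 336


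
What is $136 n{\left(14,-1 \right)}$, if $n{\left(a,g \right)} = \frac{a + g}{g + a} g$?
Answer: $-136$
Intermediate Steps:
$n{\left(a,g \right)} = g$ ($n{\left(a,g \right)} = \frac{a + g}{a + g} g = 1 g = g$)
$136 n{\left(14,-1 \right)} = 136 \left(-1\right) = -136$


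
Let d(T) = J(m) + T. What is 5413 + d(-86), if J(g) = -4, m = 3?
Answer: 5323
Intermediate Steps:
d(T) = -4 + T
5413 + d(-86) = 5413 + (-4 - 86) = 5413 - 90 = 5323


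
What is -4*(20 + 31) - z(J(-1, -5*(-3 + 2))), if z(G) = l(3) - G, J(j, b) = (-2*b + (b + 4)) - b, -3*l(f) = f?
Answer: -209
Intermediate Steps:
l(f) = -f/3
J(j, b) = 4 - 2*b (J(j, b) = (-2*b + (4 + b)) - b = (4 - b) - b = 4 - 2*b)
z(G) = -1 - G (z(G) = -1/3*3 - G = -1 - G)
-4*(20 + 31) - z(J(-1, -5*(-3 + 2))) = -4*(20 + 31) - (-1 - (4 - (-10)*(-3 + 2))) = -4*51 - (-1 - (4 - (-10)*(-1))) = -204 - (-1 - (4 - 2*5)) = -204 - (-1 - (4 - 10)) = -204 - (-1 - 1*(-6)) = -204 - (-1 + 6) = -204 - 1*5 = -204 - 5 = -209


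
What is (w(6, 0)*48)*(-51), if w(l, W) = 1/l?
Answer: -408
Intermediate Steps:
(w(6, 0)*48)*(-51) = (48/6)*(-51) = ((⅙)*48)*(-51) = 8*(-51) = -408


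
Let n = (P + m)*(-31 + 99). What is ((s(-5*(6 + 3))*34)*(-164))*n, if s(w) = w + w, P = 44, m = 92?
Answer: 4641016320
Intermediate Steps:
s(w) = 2*w
n = 9248 (n = (44 + 92)*(-31 + 99) = 136*68 = 9248)
((s(-5*(6 + 3))*34)*(-164))*n = (((2*(-5*(6 + 3)))*34)*(-164))*9248 = (((2*(-5*9))*34)*(-164))*9248 = (((2*(-45))*34)*(-164))*9248 = (-90*34*(-164))*9248 = -3060*(-164)*9248 = 501840*9248 = 4641016320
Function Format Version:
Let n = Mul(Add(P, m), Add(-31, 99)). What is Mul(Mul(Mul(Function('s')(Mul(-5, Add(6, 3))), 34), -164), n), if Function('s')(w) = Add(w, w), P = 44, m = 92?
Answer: 4641016320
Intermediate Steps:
Function('s')(w) = Mul(2, w)
n = 9248 (n = Mul(Add(44, 92), Add(-31, 99)) = Mul(136, 68) = 9248)
Mul(Mul(Mul(Function('s')(Mul(-5, Add(6, 3))), 34), -164), n) = Mul(Mul(Mul(Mul(2, Mul(-5, Add(6, 3))), 34), -164), 9248) = Mul(Mul(Mul(Mul(2, Mul(-5, 9)), 34), -164), 9248) = Mul(Mul(Mul(Mul(2, -45), 34), -164), 9248) = Mul(Mul(Mul(-90, 34), -164), 9248) = Mul(Mul(-3060, -164), 9248) = Mul(501840, 9248) = 4641016320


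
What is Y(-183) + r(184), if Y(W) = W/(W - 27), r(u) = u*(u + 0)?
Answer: 2369981/70 ≈ 33857.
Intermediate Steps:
r(u) = u**2 (r(u) = u*u = u**2)
Y(W) = W/(-27 + W)
Y(-183) + r(184) = -183/(-27 - 183) + 184**2 = -183/(-210) + 33856 = -183*(-1/210) + 33856 = 61/70 + 33856 = 2369981/70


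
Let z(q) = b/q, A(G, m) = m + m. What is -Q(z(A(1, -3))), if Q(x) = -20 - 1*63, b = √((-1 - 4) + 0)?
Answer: 83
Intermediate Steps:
A(G, m) = 2*m
b = I*√5 (b = √(-5 + 0) = √(-5) = I*√5 ≈ 2.2361*I)
z(q) = I*√5/q (z(q) = (I*√5)/q = I*√5/q)
Q(x) = -83 (Q(x) = -20 - 63 = -83)
-Q(z(A(1, -3))) = -1*(-83) = 83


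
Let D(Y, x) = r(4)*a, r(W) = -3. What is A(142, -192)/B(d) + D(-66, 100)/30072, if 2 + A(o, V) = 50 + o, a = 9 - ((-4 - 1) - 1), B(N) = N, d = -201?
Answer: -1907575/2014824 ≈ -0.94677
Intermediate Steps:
a = 15 (a = 9 - (-5 - 1) = 9 - 1*(-6) = 9 + 6 = 15)
D(Y, x) = -45 (D(Y, x) = -3*15 = -45)
A(o, V) = 48 + o (A(o, V) = -2 + (50 + o) = 48 + o)
A(142, -192)/B(d) + D(-66, 100)/30072 = (48 + 142)/(-201) - 45/30072 = 190*(-1/201) - 45*1/30072 = -190/201 - 15/10024 = -1907575/2014824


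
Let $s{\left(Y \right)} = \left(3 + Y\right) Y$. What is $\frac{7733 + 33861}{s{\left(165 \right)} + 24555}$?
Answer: $\frac{41594}{52275} \approx 0.79568$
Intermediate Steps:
$s{\left(Y \right)} = Y \left(3 + Y\right)$
$\frac{7733 + 33861}{s{\left(165 \right)} + 24555} = \frac{7733 + 33861}{165 \left(3 + 165\right) + 24555} = \frac{41594}{165 \cdot 168 + 24555} = \frac{41594}{27720 + 24555} = \frac{41594}{52275}$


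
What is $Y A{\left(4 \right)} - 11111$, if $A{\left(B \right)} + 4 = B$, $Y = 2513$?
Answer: $-11111$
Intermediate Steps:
$A{\left(B \right)} = -4 + B$
$Y A{\left(4 \right)} - 11111 = 2513 \left(-4 + 4\right) - 11111 = 2513 \cdot 0 - 11111 = 0 - 11111 = -11111$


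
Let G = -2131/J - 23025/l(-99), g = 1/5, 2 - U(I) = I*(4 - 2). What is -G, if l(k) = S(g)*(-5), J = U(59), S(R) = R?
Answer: -2673031/116 ≈ -23043.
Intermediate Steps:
U(I) = 2 - 2*I (U(I) = 2 - I*(4 - 2) = 2 - I*2 = 2 - 2*I)
g = 1/5 ≈ 0.20000
J = -116 (J = 2 - 2*59 = 2 - 118 = -116)
l(k) = -1 (l(k) = (1/5)*(-5) = -1)
G = 2673031/116 (G = -2131/(-116) - 23025/(-1) = -2131*(-1/116) - 23025*(-1) = 2131/116 + 23025 = 2673031/116 ≈ 23043.)
-G = -1*2673031/116 = -2673031/116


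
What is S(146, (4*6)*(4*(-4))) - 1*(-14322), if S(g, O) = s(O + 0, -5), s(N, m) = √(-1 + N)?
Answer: 14322 + I*√385 ≈ 14322.0 + 19.621*I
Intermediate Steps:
S(g, O) = √(-1 + O) (S(g, O) = √(-1 + (O + 0)) = √(-1 + O))
S(146, (4*6)*(4*(-4))) - 1*(-14322) = √(-1 + (4*6)*(4*(-4))) - 1*(-14322) = √(-1 + 24*(-16)) + 14322 = √(-1 - 384) + 14322 = √(-385) + 14322 = I*√385 + 14322 = 14322 + I*√385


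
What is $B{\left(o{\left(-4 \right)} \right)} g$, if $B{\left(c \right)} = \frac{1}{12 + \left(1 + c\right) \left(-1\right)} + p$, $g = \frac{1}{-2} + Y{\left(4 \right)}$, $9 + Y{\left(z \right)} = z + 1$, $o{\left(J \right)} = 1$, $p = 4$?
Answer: $- \frac{369}{20} \approx -18.45$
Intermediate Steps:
$Y{\left(z \right)} = -8 + z$ ($Y{\left(z \right)} = -9 + \left(z + 1\right) = -9 + \left(1 + z\right) = -8 + z$)
$g = - \frac{9}{2}$ ($g = \frac{1}{-2} + \left(-8 + 4\right) = - \frac{1}{2} - 4 = - \frac{9}{2} \approx -4.5$)
$B{\left(c \right)} = 4 + \frac{1}{11 - c}$ ($B{\left(c \right)} = \frac{1}{12 + \left(1 + c\right) \left(-1\right)} + 4 = \frac{1}{12 - \left(1 + c\right)} + 4 = \frac{1}{11 - c} + 4 = 4 + \frac{1}{11 - c}$)
$B{\left(o{\left(-4 \right)} \right)} g = \frac{-45 + 4 \cdot 1}{-11 + 1} \left(- \frac{9}{2}\right) = \frac{-45 + 4}{-10} \left(- \frac{9}{2}\right) = \left(- \frac{1}{10}\right) \left(-41\right) \left(- \frac{9}{2}\right) = \frac{41}{10} \left(- \frac{9}{2}\right) = - \frac{369}{20}$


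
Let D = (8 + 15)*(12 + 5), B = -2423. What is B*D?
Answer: -947393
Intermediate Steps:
D = 391 (D = 23*17 = 391)
B*D = -2423*391 = -947393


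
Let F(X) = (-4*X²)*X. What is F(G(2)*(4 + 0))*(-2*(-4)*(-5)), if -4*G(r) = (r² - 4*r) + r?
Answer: 1280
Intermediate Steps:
G(r) = -r²/4 + 3*r/4 (G(r) = -((r² - 4*r) + r)/4 = -(r² - 3*r)/4 = -r²/4 + 3*r/4)
F(X) = -4*X³
F(G(2)*(4 + 0))*(-2*(-4)*(-5)) = (-4*(3 - 1*2)³*(4 + 0)³/8)*(-2*(-4)*(-5)) = (-4*8*(3 - 2)³)*(8*(-5)) = -4*(((¼)*2*1)*4)³*(-40) = -4*((½)*4)³*(-40) = -4*2³*(-40) = -4*8*(-40) = -32*(-40) = 1280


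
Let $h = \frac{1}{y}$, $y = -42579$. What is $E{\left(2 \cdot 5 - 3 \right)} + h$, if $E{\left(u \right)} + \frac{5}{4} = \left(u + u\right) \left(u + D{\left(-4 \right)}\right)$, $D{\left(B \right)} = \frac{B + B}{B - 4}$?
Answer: $\frac{18862493}{170316} \approx 110.75$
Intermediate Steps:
$D{\left(B \right)} = \frac{2 B}{-4 + B}$
$E{\left(u \right)} = - \frac{5}{4} + 2 u \left(1 + u\right)$ ($E{\left(u \right)} = - \frac{5}{4} + \left(u + u\right) \left(u + 2 \left(-4\right) \frac{1}{-4 - 4}\right) = - \frac{5}{4} + 2 u \left(u + 2 \left(-4\right) \frac{1}{-8}\right) = - \frac{5}{4} + 2 u \left(u + 2 \left(-4\right) \left(- \frac{1}{8}\right)\right) = - \frac{5}{4} + 2 u \left(u + 1\right) = - \frac{5}{4} + 2 u \left(1 + u\right)$)
$h = - \frac{1}{42579}$ ($h = \frac{1}{-42579} = - \frac{1}{42579} \approx -2.3486 \cdot 10^{-5}$)
$E{\left(2 \cdot 5 - 3 \right)} + h = \left(- \frac{5}{4} + 2 \left(2 \cdot 5 - 3\right) + 2 \left(2 \cdot 5 - 3\right)^{2}\right) - \frac{1}{42579} = \left(- \frac{5}{4} + 2 \left(10 - 3\right) + 2 \left(10 - 3\right)^{2}\right) - \frac{1}{42579} = \left(- \frac{5}{4} + 2 \cdot 7 + 2 \cdot 7^{2}\right) - \frac{1}{42579} = \left(- \frac{5}{4} + 14 + 2 \cdot 49\right) - \frac{1}{42579} = \left(- \frac{5}{4} + 14 + 98\right) - \frac{1}{42579} = \frac{443}{4} - \frac{1}{42579} = \frac{18862493}{170316}$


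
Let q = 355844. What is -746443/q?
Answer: -746443/355844 ≈ -2.0977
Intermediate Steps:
-746443/q = -746443/355844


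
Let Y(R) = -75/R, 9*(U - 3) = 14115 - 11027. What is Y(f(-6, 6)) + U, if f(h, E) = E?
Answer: 6005/18 ≈ 333.61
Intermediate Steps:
U = 3115/9 (U = 3 + (14115 - 11027)/9 = 3 + (1/9)*3088 = 3 + 3088/9 = 3115/9 ≈ 346.11)
Y(f(-6, 6)) + U = -75/6 + 3115/9 = -75*1/6 + 3115/9 = -25/2 + 3115/9 = 6005/18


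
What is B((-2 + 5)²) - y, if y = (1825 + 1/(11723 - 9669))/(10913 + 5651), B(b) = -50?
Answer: -1704871351/34022456 ≈ -50.110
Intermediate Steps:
y = 3748551/34022456 (y = (1825 + 1/2054)/16564 = (1825 + 1/2054)*(1/16564) = (3748551/2054)*(1/16564) = 3748551/34022456 ≈ 0.11018)
B((-2 + 5)²) - y = -50 - 1*3748551/34022456 = -50 - 3748551/34022456 = -1704871351/34022456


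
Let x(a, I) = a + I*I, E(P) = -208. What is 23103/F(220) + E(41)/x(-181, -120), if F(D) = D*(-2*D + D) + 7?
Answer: -37618589/76455563 ≈ -0.49203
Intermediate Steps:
F(D) = 7 - D**2 (F(D) = D*(-D) + 7 = -D**2 + 7 = 7 - D**2)
x(a, I) = a + I**2
23103/F(220) + E(41)/x(-181, -120) = 23103/(7 - 1*220**2) - 208/(-181 + (-120)**2) = 23103/(7 - 1*48400) - 208/(-181 + 14400) = 23103/(7 - 48400) - 208/14219 = 23103/(-48393) - 208*1/14219 = 23103*(-1/48393) - 208/14219 = -2567/5377 - 208/14219 = -37618589/76455563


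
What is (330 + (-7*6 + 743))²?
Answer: 1062961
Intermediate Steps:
(330 + (-7*6 + 743))² = (330 + (-42 + 743))² = (330 + 701)² = 1031² = 1062961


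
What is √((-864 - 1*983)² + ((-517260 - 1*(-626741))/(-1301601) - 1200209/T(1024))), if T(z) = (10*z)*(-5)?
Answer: √591823857320082308125218/416512320 ≈ 1847.0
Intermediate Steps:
T(z) = -50*z
√((-864 - 1*983)² + ((-517260 - 1*(-626741))/(-1301601) - 1200209/T(1024))) = √((-864 - 1*983)² + ((-517260 - 1*(-626741))/(-1301601) - 1200209/((-50*1024)))) = √((-864 - 983)² + ((-517260 + 626741)*(-1/1301601) - 1200209/(-51200))) = √((-1847)² + (109481*(-1/1301601) - 1200209*(-1/51200))) = √(3411409 + (-109481/1301601 + 1200209/51200)) = √(3411409 + 1556587807409/66641971200) = √(227344576917228209/66641971200) = √591823857320082308125218/416512320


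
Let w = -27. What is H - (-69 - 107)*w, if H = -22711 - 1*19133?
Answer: -46596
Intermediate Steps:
H = -41844 (H = -22711 - 19133 = -41844)
H - (-69 - 107)*w = -41844 - (-69 - 107)*(-27) = -41844 - (-176)*(-27) = -41844 - 1*4752 = -41844 - 4752 = -46596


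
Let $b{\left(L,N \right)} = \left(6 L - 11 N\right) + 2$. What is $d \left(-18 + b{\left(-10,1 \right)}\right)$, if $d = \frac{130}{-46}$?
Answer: $\frac{5655}{23} \approx 245.87$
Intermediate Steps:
$b{\left(L,N \right)} = 2 - 11 N + 6 L$ ($b{\left(L,N \right)} = \left(- 11 N + 6 L\right) + 2 = 2 - 11 N + 6 L$)
$d = - \frac{65}{23}$ ($d = 130 \left(- \frac{1}{46}\right) = - \frac{65}{23} \approx -2.8261$)
$d \left(-18 + b{\left(-10,1 \right)}\right) = - \frac{65 \left(-18 + \left(2 - 11 + 6 \left(-10\right)\right)\right)}{23} = - \frac{65 \left(-18 - 69\right)}{23} = \left(- \frac{65}{23}\right) \left(-87\right) = \frac{5655}{23}$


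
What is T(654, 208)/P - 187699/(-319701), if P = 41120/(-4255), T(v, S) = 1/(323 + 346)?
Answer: 344140267931/586316288352 ≈ 0.58695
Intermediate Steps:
T(v, S) = 1/669
P = -8224/851 (P = 41120*(-1/4255) = -8224/851 ≈ -9.6639)
T(654, 208)/P - 187699/(-319701) = 1/(669*(-8224/851)) - 187699/(-319701) = (1/669)*(-851/8224) - 187699*(-1/319701) = -851/5501856 + 187699/319701 = 344140267931/586316288352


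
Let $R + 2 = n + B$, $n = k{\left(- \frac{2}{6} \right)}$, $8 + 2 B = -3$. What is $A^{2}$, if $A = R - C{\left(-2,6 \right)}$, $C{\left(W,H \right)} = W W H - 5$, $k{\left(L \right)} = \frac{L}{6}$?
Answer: $\frac{57121}{81} \approx 705.2$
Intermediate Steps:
$k{\left(L \right)} = \frac{L}{6}$ ($k{\left(L \right)} = L \frac{1}{6} = \frac{L}{6}$)
$B = - \frac{11}{2}$ ($B = -4 + \frac{1}{2} \left(-3\right) = -4 - \frac{3}{2} = - \frac{11}{2} \approx -5.5$)
$C{\left(W,H \right)} = -5 + H W^{2}$ ($C{\left(W,H \right)} = W^{2} H - 5 = H W^{2} - 5 = -5 + H W^{2}$)
$n = - \frac{1}{18}$ ($n = \frac{\left(-2\right) \frac{1}{6}}{6} = \frac{1}{6} \left(- \frac{1}{3}\right) = - \frac{1}{18} \approx -0.055556$)
$R = - \frac{68}{9}$ ($R = -2 - \frac{50}{9} = - \frac{68}{9} \approx -7.5556$)
$A = - \frac{239}{9}$ ($A = - \frac{68}{9} - \left(-5 + 6 \left(-2\right)^{2}\right) = - \frac{68}{9} - \left(-5 + 6 \cdot 4\right) = - \frac{68}{9} - \left(-5 + 24\right) = - \frac{68}{9} - 19 = - \frac{239}{9} \approx -26.556$)
$A^{2} = \left(- \frac{239}{9}\right)^{2} = \frac{57121}{81}$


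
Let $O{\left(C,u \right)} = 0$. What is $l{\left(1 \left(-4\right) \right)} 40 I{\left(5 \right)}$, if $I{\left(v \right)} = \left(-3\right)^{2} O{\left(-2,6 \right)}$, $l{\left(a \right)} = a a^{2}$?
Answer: $0$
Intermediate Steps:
$l{\left(a \right)} = a^{3}$
$I{\left(v \right)} = 0$ ($I{\left(v \right)} = \left(-3\right)^{2} \cdot 0 = 9 \cdot 0 = 0$)
$l{\left(1 \left(-4\right) \right)} 40 I{\left(5 \right)} = \left(1 \left(-4\right)\right)^{3} \cdot 40 \cdot 0 = \left(-4\right)^{3} \cdot 40 \cdot 0 = \left(-64\right) 40 \cdot 0 = \left(-2560\right) 0 = 0$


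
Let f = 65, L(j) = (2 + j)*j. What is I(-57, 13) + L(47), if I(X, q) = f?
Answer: 2368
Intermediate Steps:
L(j) = j*(2 + j)
I(X, q) = 65
I(-57, 13) + L(47) = 65 + 47*(2 + 47) = 65 + 47*49 = 65 + 2303 = 2368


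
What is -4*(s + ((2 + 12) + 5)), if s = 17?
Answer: -144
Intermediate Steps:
-4*(s + ((2 + 12) + 5)) = -4*(17 + ((2 + 12) + 5)) = -4*(17 + (14 + 5)) = -4*(17 + 19) = -4*36 = -144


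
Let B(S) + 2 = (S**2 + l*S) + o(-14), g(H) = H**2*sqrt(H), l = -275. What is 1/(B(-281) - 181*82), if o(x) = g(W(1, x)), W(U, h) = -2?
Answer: 8837/1249481106 - I*sqrt(2)/4997924424 ≈ 7.0725e-6 - 2.8296e-10*I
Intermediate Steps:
g(H) = H**(5/2)
o(x) = 4*I*sqrt(2) (o(x) = (-2)**(5/2) = 4*I*sqrt(2))
B(S) = -2 + S**2 - 275*S + 4*I*sqrt(2) (B(S) = -2 + ((S**2 - 275*S) + 4*I*sqrt(2)) = -2 + (S**2 - 275*S + 4*I*sqrt(2)) = -2 + S**2 - 275*S + 4*I*sqrt(2))
1/(B(-281) - 181*82) = 1/((-2 + (-281)**2 - 275*(-281) + 4*I*sqrt(2)) - 181*82) = 1/((-2 + 78961 + 77275 + 4*I*sqrt(2)) - 14842) = 1/((156234 + 4*I*sqrt(2)) - 14842) = 1/(141392 + 4*I*sqrt(2))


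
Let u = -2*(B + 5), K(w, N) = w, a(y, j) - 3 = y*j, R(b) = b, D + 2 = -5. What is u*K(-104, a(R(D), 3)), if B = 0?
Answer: 1040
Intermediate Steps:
D = -7 (D = -2 - 5 = -7)
a(y, j) = 3 + j*y (a(y, j) = 3 + y*j = 3 + j*y)
u = -10 (u = -2*(0 + 5) = -2*5 = -10)
u*K(-104, a(R(D), 3)) = -10*(-104) = 1040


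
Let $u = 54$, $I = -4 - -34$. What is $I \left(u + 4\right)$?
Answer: $1740$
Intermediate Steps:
$I = 30$ ($I = -4 + 34 = 30$)
$I \left(u + 4\right) = 30 \left(54 + 4\right) = 30 \cdot 58 = 1740$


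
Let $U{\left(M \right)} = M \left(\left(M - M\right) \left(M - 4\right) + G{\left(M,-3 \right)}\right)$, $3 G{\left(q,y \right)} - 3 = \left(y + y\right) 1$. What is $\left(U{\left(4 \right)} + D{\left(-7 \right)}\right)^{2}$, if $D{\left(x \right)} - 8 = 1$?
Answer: $25$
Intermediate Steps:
$G{\left(q,y \right)} = 1 + \frac{2 y}{3}$ ($G{\left(q,y \right)} = 1 + \frac{\left(y + y\right) 1}{3} = 1 + \frac{2 y 1}{3} = 1 + \frac{2 y}{3}$)
$D{\left(x \right)} = 9$ ($D{\left(x \right)} = 8 + 1 = 9$)
$U{\left(M \right)} = - M$ ($U{\left(M \right)} = M \left(\left(M - M\right) \left(M - 4\right) + \left(1 + \frac{2}{3} \left(-3\right)\right)\right) = M \left(0 \left(-4 + M\right) + \left(1 - 2\right)\right) = M \left(0 - 1\right) = M \left(-1\right) = - M$)
$\left(U{\left(4 \right)} + D{\left(-7 \right)}\right)^{2} = \left(\left(-1\right) 4 + 9\right)^{2} = \left(-4 + 9\right)^{2} = 5^{2} = 25$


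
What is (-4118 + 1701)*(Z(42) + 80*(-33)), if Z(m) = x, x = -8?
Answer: 6400216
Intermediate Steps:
Z(m) = -8
(-4118 + 1701)*(Z(42) + 80*(-33)) = (-4118 + 1701)*(-8 + 80*(-33)) = -2417*(-8 - 2640) = -2417*(-2648) = 6400216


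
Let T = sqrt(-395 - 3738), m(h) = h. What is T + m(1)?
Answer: 1 + I*sqrt(4133) ≈ 1.0 + 64.288*I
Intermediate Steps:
T = I*sqrt(4133) (T = sqrt(-4133) = I*sqrt(4133) ≈ 64.288*I)
T + m(1) = I*sqrt(4133) + 1 = 1 + I*sqrt(4133)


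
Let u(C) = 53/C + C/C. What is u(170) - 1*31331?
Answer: -5326047/170 ≈ -31330.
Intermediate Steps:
u(C) = 1 + 53/C (u(C) = 53/C + 1 = 1 + 53/C)
u(170) - 1*31331 = (53 + 170)/170 - 1*31331 = (1/170)*223 - 31331 = 223/170 - 31331 = -5326047/170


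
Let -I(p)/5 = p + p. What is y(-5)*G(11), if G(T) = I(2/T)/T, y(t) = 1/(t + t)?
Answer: 2/121 ≈ 0.016529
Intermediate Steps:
y(t) = 1/(2*t)
I(p) = -10*p (I(p) = -5*(p + p) = -10*p)
G(T) = -20/T² (G(T) = (-20/T)/T = -20/T²)
y(-5)*G(11) = ((½)/(-5))*(-20/11²) = ((½)*(-⅕))*(-20*1/121) = -⅒*(-20/121) = 2/121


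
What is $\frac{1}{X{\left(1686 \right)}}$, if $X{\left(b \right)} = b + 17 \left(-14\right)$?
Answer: $\frac{1}{1448} \approx 0.00069061$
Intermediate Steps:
$X{\left(b \right)} = -238 + b$ ($X{\left(b \right)} = b - 238 = -238 + b$)
$\frac{1}{X{\left(1686 \right)}} = \frac{1}{-238 + 1686} = \frac{1}{1448}$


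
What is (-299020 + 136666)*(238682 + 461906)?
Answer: -113743264152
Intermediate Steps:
(-299020 + 136666)*(238682 + 461906) = -162354*700588 = -113743264152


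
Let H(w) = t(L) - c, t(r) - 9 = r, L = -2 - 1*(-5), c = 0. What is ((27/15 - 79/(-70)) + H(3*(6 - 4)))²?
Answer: 43681/196 ≈ 222.86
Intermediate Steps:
L = 3 (L = -2 + 5 = 3)
t(r) = 9 + r
H(w) = 12 (H(w) = (9 + 3) - 1*0 = 12 + 0 = 12)
((27/15 - 79/(-70)) + H(3*(6 - 4)))² = ((27/15 - 79/(-70)) + 12)² = ((27*(1/15) - 79*(-1/70)) + 12)² = ((9/5 + 79/70) + 12)² = (41/14 + 12)² = (209/14)² = 43681/196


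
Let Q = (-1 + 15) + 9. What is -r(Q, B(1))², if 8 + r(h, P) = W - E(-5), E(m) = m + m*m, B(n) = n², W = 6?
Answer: -484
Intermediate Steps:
E(m) = m + m²
Q = 23 (Q = 14 + 9 = 23)
r(h, P) = -22 (r(h, P) = -8 + (6 - (-5)*(1 - 5)) = -8 + (6 - (-5)*(-4)) = -8 + (6 - 1*20) = -8 + (6 - 20) = -8 - 14 = -22)
-r(Q, B(1))² = -1*(-22)² = -1*484 = -484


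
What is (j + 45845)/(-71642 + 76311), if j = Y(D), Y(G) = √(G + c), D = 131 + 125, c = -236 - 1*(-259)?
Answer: 45845/4669 + 3*√31/4669 ≈ 9.8226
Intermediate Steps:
c = 23 (c = -236 + 259 = 23)
D = 256
Y(G) = √(23 + G) (Y(G) = √(G + 23) = √(23 + G))
j = 3*√31 (j = √(23 + 256) = √279 = 3*√31 ≈ 16.703)
(j + 45845)/(-71642 + 76311) = (3*√31 + 45845)/(-71642 + 76311) = (45845 + 3*√31)/4669 = (45845 + 3*√31)*(1/4669) = 45845/4669 + 3*√31/4669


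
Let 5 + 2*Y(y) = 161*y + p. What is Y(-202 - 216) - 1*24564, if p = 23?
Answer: -58204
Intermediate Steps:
Y(y) = 9 + 161*y/2 (Y(y) = -5/2 + (161*y + 23)/2 = -5/2 + (23 + 161*y)/2 = -5/2 + (23/2 + 161*y/2) = 9 + 161*y/2)
Y(-202 - 216) - 1*24564 = (9 + 161*(-202 - 216)/2) - 1*24564 = (9 + (161/2)*(-418)) - 24564 = (9 - 33649) - 24564 = -33640 - 24564 = -58204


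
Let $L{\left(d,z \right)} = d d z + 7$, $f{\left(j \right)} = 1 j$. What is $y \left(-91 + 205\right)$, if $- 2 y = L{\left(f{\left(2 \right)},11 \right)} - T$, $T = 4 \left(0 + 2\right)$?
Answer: $-2451$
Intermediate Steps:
$f{\left(j \right)} = j$
$L{\left(d,z \right)} = 7 + z d^{2}$ ($L{\left(d,z \right)} = d^{2} z + 7 = z d^{2} + 7 = 7 + z d^{2}$)
$T = 8$ ($T = 4 \cdot 2 = 8$)
$y = - \frac{43}{2}$ ($y = - \frac{\left(7 + 11 \cdot 2^{2}\right) - 8}{2} = - \frac{\left(7 + 11 \cdot 4\right) - 8}{2} = - \frac{\left(7 + 44\right) - 8}{2} = - \frac{51 - 8}{2} = \left(- \frac{1}{2}\right) 43 = - \frac{43}{2} \approx -21.5$)
$y \left(-91 + 205\right) = - \frac{43 \left(-91 + 205\right)}{2} = \left(- \frac{43}{2}\right) 114 = -2451$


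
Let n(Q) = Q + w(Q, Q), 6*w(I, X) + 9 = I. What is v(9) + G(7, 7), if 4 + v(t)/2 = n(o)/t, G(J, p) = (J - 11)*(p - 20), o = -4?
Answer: 1151/27 ≈ 42.630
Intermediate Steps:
w(I, X) = -3/2 + I/6
n(Q) = -3/2 + 7*Q/6 (n(Q) = Q + (-3/2 + Q/6) = -3/2 + 7*Q/6)
G(J, p) = (-20 + p)*(-11 + J) (G(J, p) = (-11 + J)*(-20 + p) = (-20 + p)*(-11 + J))
v(t) = -8 - 37/(3*t) (v(t) = -8 + 2*((-3/2 + (7/6)*(-4))/t) = -8 + 2*((-3/2 - 14/3)/t) = -8 + 2*(-37/(6*t)) = -8 - 37/(3*t))
v(9) + G(7, 7) = (-8 - 37/3/9) + (220 - 20*7 - 11*7 + 7*7) = (-8 - 37/3*⅑) + (220 - 140 - 77 + 49) = (-8 - 37/27) + 52 = -253/27 + 52 = 1151/27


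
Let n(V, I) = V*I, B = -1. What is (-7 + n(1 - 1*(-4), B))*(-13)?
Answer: 156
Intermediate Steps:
n(V, I) = I*V
(-7 + n(1 - 1*(-4), B))*(-13) = (-7 - (1 - 1*(-4)))*(-13) = (-7 - (1 + 4))*(-13) = (-7 - 1*5)*(-13) = (-7 - 5)*(-13) = -12*(-13) = 156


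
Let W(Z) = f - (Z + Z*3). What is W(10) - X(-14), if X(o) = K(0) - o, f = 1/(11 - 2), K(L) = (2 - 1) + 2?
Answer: -512/9 ≈ -56.889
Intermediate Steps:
K(L) = 3 (K(L) = 1 + 2 = 3)
f = ⅑ (f = 1/9 = ⅑ ≈ 0.11111)
W(Z) = ⅑ - 4*Z (W(Z) = ⅑ - (Z + Z*3) = ⅑ - (Z + 3*Z) = ⅑ - 4*Z)
X(o) = 3 - o
W(10) - X(-14) = (⅑ - 4*10) - (3 - 1*(-14)) = (⅑ - 40) - (3 + 14) = -359/9 - 1*17 = -359/9 - 17 = -512/9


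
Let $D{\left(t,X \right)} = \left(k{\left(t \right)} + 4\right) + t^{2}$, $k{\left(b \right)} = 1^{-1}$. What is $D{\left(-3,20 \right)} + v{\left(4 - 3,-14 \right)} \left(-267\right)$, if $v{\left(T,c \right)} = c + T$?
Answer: $3485$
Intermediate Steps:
$v{\left(T,c \right)} = T + c$
$k{\left(b \right)} = 1$
$D{\left(t,X \right)} = 5 + t^{2}$ ($D{\left(t,X \right)} = \left(1 + 4\right) + t^{2} = 5 + t^{2}$)
$D{\left(-3,20 \right)} + v{\left(4 - 3,-14 \right)} \left(-267\right) = \left(5 + \left(-3\right)^{2}\right) + \left(\left(4 - 3\right) - 14\right) \left(-267\right) = \left(5 + 9\right) + \left(1 - 14\right) \left(-267\right) = 14 - -3471 = 14 + 3471 = 3485$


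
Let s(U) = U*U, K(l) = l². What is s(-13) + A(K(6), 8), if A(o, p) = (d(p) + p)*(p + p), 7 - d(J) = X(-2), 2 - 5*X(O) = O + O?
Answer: 1949/5 ≈ 389.80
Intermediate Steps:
X(O) = ⅖ - 2*O/5 (X(O) = ⅖ - (O + O)/5 = ⅖ - 2*O/5)
d(J) = 29/5 (d(J) = 7 - (⅖ - ⅖*(-2)) = 7 - (⅖ + ⅘) = 7 - 1*6/5 = 7 - 6/5 = 29/5)
A(o, p) = 2*p*(29/5 + p) (A(o, p) = (29/5 + p)*(p + p) = (29/5 + p)*(2*p) = 2*p*(29/5 + p))
s(U) = U²
s(-13) + A(K(6), 8) = (-13)² + (⅖)*8*(29 + 5*8) = 169 + (⅖)*8*(29 + 40) = 169 + (⅖)*8*69 = 169 + 1104/5 = 1949/5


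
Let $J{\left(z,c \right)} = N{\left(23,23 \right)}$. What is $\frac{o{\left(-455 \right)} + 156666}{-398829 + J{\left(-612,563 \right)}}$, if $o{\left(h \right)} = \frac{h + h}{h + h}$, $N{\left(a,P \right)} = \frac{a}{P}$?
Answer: $- \frac{156667}{398828} \approx -0.39282$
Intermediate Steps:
$J{\left(z,c \right)} = 1$ ($J{\left(z,c \right)} = \frac{23}{23} = 23 \cdot \frac{1}{23} = 1$)
$o{\left(h \right)} = 1$ ($o{\left(h \right)} = \frac{2 h}{2 h} = 2 h \frac{1}{2 h} = 1$)
$\frac{o{\left(-455 \right)} + 156666}{-398829 + J{\left(-612,563 \right)}} = \frac{1 + 156666}{-398829 + 1} = \frac{156667}{-398828} = 156667 \left(- \frac{1}{398828}\right) = - \frac{156667}{398828}$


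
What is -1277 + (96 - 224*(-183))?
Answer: 39811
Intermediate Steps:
-1277 + (96 - 224*(-183)) = -1277 + (96 + 40992) = -1277 + 41088 = 39811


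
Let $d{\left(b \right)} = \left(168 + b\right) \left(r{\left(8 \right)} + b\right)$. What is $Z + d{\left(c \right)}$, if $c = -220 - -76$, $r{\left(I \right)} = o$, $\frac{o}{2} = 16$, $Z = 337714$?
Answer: $335026$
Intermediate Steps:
$o = 32$ ($o = 2 \cdot 16 = 32$)
$r{\left(I \right)} = 32$
$c = -144$ ($c = -220 + 76 = -144$)
$d{\left(b \right)} = \left(32 + b\right) \left(168 + b\right)$ ($d{\left(b \right)} = \left(168 + b\right) \left(32 + b\right) = \left(32 + b\right) \left(168 + b\right)$)
$Z + d{\left(c \right)} = 337714 + \left(5376 + \left(-144\right)^{2} + 200 \left(-144\right)\right) = 337714 + \left(5376 + 20736 - 28800\right) = 337714 - 2688 = 335026$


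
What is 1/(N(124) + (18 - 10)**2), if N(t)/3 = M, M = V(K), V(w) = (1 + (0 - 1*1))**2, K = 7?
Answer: 1/64 ≈ 0.015625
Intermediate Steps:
V(w) = 0 (V(w) = (1 + (0 - 1))**2 = (1 - 1)**2 = 0**2 = 0)
M = 0
N(t) = 0 (N(t) = 3*0 = 0)
1/(N(124) + (18 - 10)**2) = 1/(0 + (18 - 10)**2) = 1/(0 + 8**2) = 1/(0 + 64) = 1/64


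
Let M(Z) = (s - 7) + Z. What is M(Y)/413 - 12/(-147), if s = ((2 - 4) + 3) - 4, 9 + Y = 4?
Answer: 131/2891 ≈ 0.045313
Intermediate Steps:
Y = -5 (Y = -9 + 4 = -5)
s = -3 (s = (-2 + 3) - 4 = 1 - 4 = -3)
M(Z) = -10 + Z (M(Z) = (-3 - 7) + Z = -10 + Z)
M(Y)/413 - 12/(-147) = (-10 - 5)/413 - 12/(-147) = -15*1/413 - 12*(-1/147) = -15/413 + 4/49 = 131/2891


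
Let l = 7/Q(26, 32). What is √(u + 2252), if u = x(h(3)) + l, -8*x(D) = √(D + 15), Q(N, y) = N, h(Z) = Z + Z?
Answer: √(6090136 - 338*√21)/52 ≈ 47.452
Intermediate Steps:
h(Z) = 2*Z
x(D) = -√(15 + D)/8 (x(D) = -√(D + 15)/8 = -√(15 + D)/8)
l = 7/26 ≈ 0.26923
u = 7/26 - √21/8 (u = -√(15 + 2*3)/8 + 7/26 = -√(15 + 6)/8 + 7/26 = -√21/8 + 7/26 = 7/26 - √21/8 ≈ -0.30359)
√(u + 2252) = √((7/26 - √21/8) + 2252) = √(58559/26 - √21/8)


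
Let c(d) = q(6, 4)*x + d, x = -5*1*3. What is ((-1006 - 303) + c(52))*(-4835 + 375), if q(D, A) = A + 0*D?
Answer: 5873820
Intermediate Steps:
q(D, A) = A (q(D, A) = A + 0 = A)
x = -15 (x = -5*3 = -15)
c(d) = -60 + d (c(d) = 4*(-15) + d = -60 + d)
((-1006 - 303) + c(52))*(-4835 + 375) = ((-1006 - 303) + (-60 + 52))*(-4835 + 375) = (-1309 - 8)*(-4460) = -1317*(-4460) = 5873820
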